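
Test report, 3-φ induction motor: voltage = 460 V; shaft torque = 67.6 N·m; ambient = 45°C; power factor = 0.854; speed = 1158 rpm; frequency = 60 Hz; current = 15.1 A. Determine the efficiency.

ω = 2π × 1158/60 = 121.3 rad/s; P_out = τω = 67.6 × 121.3 = 8200 W
P_in = √3·V_L·I_L·cosφ = 1.732 × 460 × 15.1 × 0.854 = 10274 W
η = P_out / P_in = 8200 / 10274 = 0.798 = 79.8%

79.8 %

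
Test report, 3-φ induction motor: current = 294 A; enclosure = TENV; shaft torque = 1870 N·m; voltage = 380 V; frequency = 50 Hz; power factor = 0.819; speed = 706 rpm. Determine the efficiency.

ω = 2π × 706/60 = 73.93 rad/s; P_out = τω = 1870 × 73.93 = 138249 W
P_in = √3·V_L·I_L·cosφ = 1.732 × 380 × 294 × 0.819 = 158476 W
η = P_out / P_in = 138249 / 158476 = 0.872 = 87.2%

87.2 %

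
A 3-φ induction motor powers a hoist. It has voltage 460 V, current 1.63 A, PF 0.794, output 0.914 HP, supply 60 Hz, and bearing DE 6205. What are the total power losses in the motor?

P_in = √3·V·I·cosφ = 1.732×460×1.63×0.794 = 1031 W
P_out = 0.914×746 = 682 W
Losses = P_in − P_out = 1031 − 682 = 349 W

349 W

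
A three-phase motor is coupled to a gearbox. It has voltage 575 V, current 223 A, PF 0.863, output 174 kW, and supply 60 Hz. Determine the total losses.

P_in = √3·V·I·cosφ = 1.732×575×223×0.863 = 191660 W
P_out = 174000 W
Losses = P_in − P_out = 191660 − 174000 = 17660 W

17700 W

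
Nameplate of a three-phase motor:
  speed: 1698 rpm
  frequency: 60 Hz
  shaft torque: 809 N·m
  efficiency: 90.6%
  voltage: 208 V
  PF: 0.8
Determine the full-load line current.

551 A

ω = 2π×1698/60 = 177.8 rad/s; P_out = τω = 809 × 177.8 = 143840 W
P_in = P_out / η = 143840 / 0.906 = 158764 W
I_L = P_in / (√3·V_L·cosφ) = 158764 / (1.732 × 208 × 0.8) = 551 A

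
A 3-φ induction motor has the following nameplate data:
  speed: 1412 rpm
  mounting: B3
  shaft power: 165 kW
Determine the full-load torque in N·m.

ω = 2π × 1412/60 = 147.9 rad/s
τ = P/ω = 165000/147.9 = 1120 N·m

1120 N·m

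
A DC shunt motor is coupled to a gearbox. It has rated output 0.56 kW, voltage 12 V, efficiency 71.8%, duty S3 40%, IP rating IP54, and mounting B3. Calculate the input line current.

65 A

P_out = 0.56 kW = 560 W
P_in = P_out / η = 560 / 0.718 = 780 W
I = P_in / V = 780 / 12 = 65 A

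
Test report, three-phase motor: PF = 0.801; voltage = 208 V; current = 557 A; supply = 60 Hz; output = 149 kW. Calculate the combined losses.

11.7 kW

P_in = √3·V·I·cosφ = 1.732×208×557×0.801 = 160731 W
P_out = 149000 W
Losses = P_in − P_out = 160731 − 149000 = 11731 W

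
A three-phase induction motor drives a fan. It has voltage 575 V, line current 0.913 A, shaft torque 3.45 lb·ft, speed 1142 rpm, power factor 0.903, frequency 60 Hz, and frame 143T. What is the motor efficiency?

τ = 3.45 lb·ft × 1.356 = 4.678 N·m
ω = 2π × 1142/60 = 119.6 rad/s; P_out = τω = 4.678 × 119.6 = 559 W
P_in = √3·V_L·I_L·cosφ = 1.732 × 575 × 0.913 × 0.903 = 821 W
η = P_out / P_in = 559 / 821 = 0.681 = 68.1%

68.1 %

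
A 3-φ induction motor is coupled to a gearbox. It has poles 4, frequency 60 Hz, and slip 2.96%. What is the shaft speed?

n_s = 120f/p = 120×60/4 = 1800 rpm
n = n_s(1 − s) = 1800 × (1 − 0.0296) = 1747 rpm

1747 rpm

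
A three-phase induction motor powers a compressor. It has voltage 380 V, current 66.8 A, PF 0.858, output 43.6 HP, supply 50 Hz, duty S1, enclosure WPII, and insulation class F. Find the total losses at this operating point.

5200 W

P_in = √3·V·I·cosφ = 1.732×380×66.8×0.858 = 37722 W
P_out = 43.6×746 = 32526 W
Losses = P_in − P_out = 37722 − 32526 = 5196 W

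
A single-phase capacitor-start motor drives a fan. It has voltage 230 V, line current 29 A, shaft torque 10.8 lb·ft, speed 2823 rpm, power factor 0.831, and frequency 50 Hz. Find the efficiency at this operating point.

τ = 10.8 lb·ft × 1.356 = 14.64 N·m
ω = 2π × 2823/60 = 295.6 rad/s; P_out = τω = 14.64 × 295.6 = 4328 W
P_in = V·I·cosφ = 230 × 29 × 0.831 = 5543 W
η = P_out / P_in = 4328 / 5543 = 0.781 = 78.1%

78.1 %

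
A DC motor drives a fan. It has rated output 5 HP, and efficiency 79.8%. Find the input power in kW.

4.67 kW

P_out = 5 × 746 = 3730 W
P_in = P_out/η = 3730/0.798 = 4674 W = 4.67 kW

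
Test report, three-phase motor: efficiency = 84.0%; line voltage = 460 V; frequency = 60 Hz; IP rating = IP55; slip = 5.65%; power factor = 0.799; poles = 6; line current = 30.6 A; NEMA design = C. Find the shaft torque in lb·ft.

102 lb·ft

P_in = √3·V·I·cosφ = 1.732 × 460 × 30.6 × 0.799 = 19479 W
P_out = η·P_in = 0.84 × 19479 = 16362 W
n_s = 120×60/6 = 1200 rpm; n = 1200×(1−0.0565) = 1132 rpm
ω = 2π×1132/60 = 118.5 rad/s
τ = P_out/ω = 16362/118.5 = 138.1 N·m
In lb·ft: 138.1/1.356 = 102 lb·ft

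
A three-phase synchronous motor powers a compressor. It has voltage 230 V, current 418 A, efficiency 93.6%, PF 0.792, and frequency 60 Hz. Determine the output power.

123 kW

P_in = √3·V·I·cosφ = 1.732 × 230 × 418 × 0.792 = 131879 W
P_out = η·P_in = 0.936 × 131879 = 123439 W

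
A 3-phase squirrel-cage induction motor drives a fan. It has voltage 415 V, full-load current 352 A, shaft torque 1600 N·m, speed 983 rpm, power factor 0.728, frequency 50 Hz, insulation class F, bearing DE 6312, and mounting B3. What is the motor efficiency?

89.4 %

ω = 2π × 983/60 = 102.9 rad/s; P_out = τω = 1600 × 102.9 = 164640 W
P_in = √3·V_L·I_L·cosφ = 1.732 × 415 × 352 × 0.728 = 184192 W
η = P_out / P_in = 164640 / 184192 = 0.894 = 89.4%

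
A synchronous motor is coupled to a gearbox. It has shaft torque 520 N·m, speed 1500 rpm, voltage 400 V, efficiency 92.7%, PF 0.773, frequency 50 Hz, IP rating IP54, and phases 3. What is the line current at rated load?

165 A

ω = 2π×1500/60 = 157.1 rad/s; P_out = τω = 520 × 157.1 = 81692 W
P_in = P_out / η = 81692 / 0.927 = 88125 W
I_L = P_in / (√3·V_L·cosφ) = 88125 / (1.732 × 400 × 0.773) = 165 A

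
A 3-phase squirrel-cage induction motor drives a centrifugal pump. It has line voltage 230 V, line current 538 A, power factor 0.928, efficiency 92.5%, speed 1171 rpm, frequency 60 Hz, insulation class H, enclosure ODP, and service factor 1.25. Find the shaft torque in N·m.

1500 N·m

P_in = √3·V·I·cosφ = 1.732 × 230 × 538 × 0.928 = 198887 W
P_out = η·P_in = 0.925 × 198887 = 183970 W
n = 1171 rpm
ω = 2π×1171/60 = 122.6 rad/s
τ = P_out/ω = 183970/122.6 = 1500 N·m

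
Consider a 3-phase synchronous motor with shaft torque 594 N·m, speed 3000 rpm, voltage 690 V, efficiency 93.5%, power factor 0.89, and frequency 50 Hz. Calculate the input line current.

ω = 2π×3000/60 = 314.2 rad/s; P_out = τω = 594 × 314.2 = 186635 W
P_in = P_out / η = 186635 / 0.935 = 199610 W
I_L = P_in / (√3·V_L·cosφ) = 199610 / (1.732 × 690 × 0.89) = 188 A

188 A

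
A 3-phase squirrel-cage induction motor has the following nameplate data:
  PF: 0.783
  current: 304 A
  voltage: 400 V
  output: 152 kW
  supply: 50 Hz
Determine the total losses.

12900 W

P_in = √3·V·I·cosφ = 1.732×400×304×0.783 = 164909 W
P_out = 152000 W
Losses = P_in − P_out = 164909 − 152000 = 12909 W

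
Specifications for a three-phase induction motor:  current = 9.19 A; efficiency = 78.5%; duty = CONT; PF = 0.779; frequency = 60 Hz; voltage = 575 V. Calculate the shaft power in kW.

5.6 kW

P_in = √3·V·I·cosφ = 1.732 × 575 × 9.19 × 0.779 = 7130 W
P_out = η·P_in = 0.785 × 7130 = 5597 W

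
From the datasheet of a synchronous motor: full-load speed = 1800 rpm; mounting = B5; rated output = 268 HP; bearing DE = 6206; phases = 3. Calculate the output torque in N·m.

P_out = 268 × 746 = 199928 W
ω = 2π × 1800/60 = 188.5 rad/s
τ = P_out/ω = 199928/188.5 = 1060 N·m

1060 N·m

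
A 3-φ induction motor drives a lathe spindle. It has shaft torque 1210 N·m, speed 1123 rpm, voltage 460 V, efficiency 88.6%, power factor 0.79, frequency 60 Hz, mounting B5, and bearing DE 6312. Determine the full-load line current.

ω = 2π×1123/60 = 117.6 rad/s; P_out = τω = 1210 × 117.6 = 142296 W
P_in = P_out / η = 142296 / 0.886 = 160605 W
I_L = P_in / (√3·V_L·cosφ) = 160605 / (1.732 × 460 × 0.79) = 255 A

255 A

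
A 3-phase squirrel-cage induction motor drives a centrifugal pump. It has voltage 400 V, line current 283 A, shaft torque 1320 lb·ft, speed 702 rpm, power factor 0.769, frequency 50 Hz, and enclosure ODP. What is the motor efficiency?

87.3 %

τ = 1320 lb·ft × 1.356 = 1790 N·m
ω = 2π × 702/60 = 73.51 rad/s; P_out = τω = 1790 × 73.51 = 131583 W
P_in = √3·V_L·I_L·cosφ = 1.732 × 400 × 283 × 0.769 = 150772 W
η = P_out / P_in = 131583 / 150772 = 0.873 = 87.3%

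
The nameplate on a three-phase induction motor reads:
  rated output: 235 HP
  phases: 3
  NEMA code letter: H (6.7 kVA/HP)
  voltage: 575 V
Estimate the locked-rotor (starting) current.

S_LR = 6.7 × 235 = 1574.5 kVA
I_LR = S_LR/(√3·V_L) = 1574500/(1.732×575) = 1580 A

1580 A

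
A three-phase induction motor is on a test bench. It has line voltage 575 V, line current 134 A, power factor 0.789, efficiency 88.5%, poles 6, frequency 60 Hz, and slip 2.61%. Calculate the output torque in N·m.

P_in = √3·V·I·cosφ = 1.732 × 575 × 134 × 0.789 = 105293 W
P_out = η·P_in = 0.885 × 105293 = 93184 W
n_s = 120×60/6 = 1200 rpm; n = 1200×(1−0.0261) = 1169 rpm
ω = 2π×1169/60 = 122.4 rad/s
τ = P_out/ω = 93184/122.4 = 761 N·m

761 N·m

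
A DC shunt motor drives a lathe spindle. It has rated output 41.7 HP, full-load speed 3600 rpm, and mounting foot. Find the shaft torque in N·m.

P_out = 41.7 × 746 = 31108 W
ω = 2π × 3600/60 = 377 rad/s
τ = P_out/ω = 31108/377 = 82.5 N·m

82.5 N·m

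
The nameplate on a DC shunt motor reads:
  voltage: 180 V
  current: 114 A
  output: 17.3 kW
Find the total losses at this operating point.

3220 W

P_in = V·I = 180×114 = 20520 W
P_out = 17300 W
Losses = P_in − P_out = 20520 − 17300 = 3220 W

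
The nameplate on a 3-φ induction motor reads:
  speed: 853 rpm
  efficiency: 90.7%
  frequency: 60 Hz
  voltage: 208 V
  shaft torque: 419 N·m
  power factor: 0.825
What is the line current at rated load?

139 A

ω = 2π×853/60 = 89.33 rad/s; P_out = τω = 419 × 89.33 = 37429 W
P_in = P_out / η = 37429 / 0.907 = 41267 W
I_L = P_in / (√3·V_L·cosφ) = 41267 / (1.732 × 208 × 0.825) = 139 A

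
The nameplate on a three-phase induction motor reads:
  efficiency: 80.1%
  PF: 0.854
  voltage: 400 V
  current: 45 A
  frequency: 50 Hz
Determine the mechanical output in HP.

28.6 HP

P_in = √3·V·I·cosφ = 1.732 × 400 × 45 × 0.854 = 26624 W
P_out = η·P_in = 0.801 × 26624 = 21326 W
= 21326/746 = 28.6 HP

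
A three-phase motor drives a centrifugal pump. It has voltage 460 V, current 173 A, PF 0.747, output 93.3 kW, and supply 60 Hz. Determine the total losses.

9660 W

P_in = √3·V·I·cosφ = 1.732×460×173×0.747 = 102961 W
P_out = 93300 W
Losses = P_in − P_out = 102961 − 93300 = 9661 W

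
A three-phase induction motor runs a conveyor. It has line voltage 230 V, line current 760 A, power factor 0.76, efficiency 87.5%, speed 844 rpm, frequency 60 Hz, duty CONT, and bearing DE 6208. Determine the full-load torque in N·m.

P_in = √3·V·I·cosφ = 1.732 × 230 × 760 × 0.76 = 230093 W
P_out = η·P_in = 0.875 × 230093 = 201331 W
n = 844 rpm
ω = 2π×844/60 = 88.38 rad/s
τ = P_out/ω = 201331/88.38 = 2280 N·m

2280 N·m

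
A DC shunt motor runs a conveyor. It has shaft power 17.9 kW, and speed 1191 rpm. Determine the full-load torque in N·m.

144 N·m

ω = 2π × 1191/60 = 124.7 rad/s
τ = P/ω = 17900/124.7 = 144 N·m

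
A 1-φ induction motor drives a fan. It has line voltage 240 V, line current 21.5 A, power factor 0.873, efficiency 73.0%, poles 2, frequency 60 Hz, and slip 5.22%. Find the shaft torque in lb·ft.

P_in = V·I·cosφ = 240 × 21.5 × 0.873 = 4505 W
P_out = η·P_in = 0.73 × 4505 = 3289 W
n_s = 120×60/2 = 3600 rpm; n = 3600×(1−0.0522) = 3412 rpm
ω = 2π×3412/60 = 357.3 rad/s
τ = P_out/ω = 3289/357.3 = 9.205 N·m
In lb·ft: 9.205/1.356 = 6.79 lb·ft

6.79 lb·ft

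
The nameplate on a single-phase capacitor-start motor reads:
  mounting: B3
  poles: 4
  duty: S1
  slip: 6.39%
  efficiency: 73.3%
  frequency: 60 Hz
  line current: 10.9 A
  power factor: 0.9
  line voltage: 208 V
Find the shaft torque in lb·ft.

6.25 lb·ft

P_in = V·I·cosφ = 208 × 10.9 × 0.9 = 2040 W
P_out = η·P_in = 0.733 × 2040 = 1495 W
n_s = 120×60/4 = 1800 rpm; n = 1800×(1−0.0639) = 1685 rpm
ω = 2π×1685/60 = 176.5 rad/s
τ = P_out/ω = 1495/176.5 = 8.47 N·m
In lb·ft: 8.47/1.356 = 6.25 lb·ft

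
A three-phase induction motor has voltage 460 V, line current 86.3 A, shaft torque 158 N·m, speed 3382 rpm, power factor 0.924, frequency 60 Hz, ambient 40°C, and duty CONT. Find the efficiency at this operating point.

ω = 2π × 3382/60 = 354.2 rad/s; P_out = τω = 158 × 354.2 = 55964 W
P_in = √3·V_L·I_L·cosφ = 1.732 × 460 × 86.3 × 0.924 = 63531 W
η = P_out / P_in = 55964 / 63531 = 0.881 = 88.1%

88.1 %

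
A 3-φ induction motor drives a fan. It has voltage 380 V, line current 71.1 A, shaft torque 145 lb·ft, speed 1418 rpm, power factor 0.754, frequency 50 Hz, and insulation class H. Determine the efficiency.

τ = 145 lb·ft × 1.356 = 196.6 N·m
ω = 2π × 1418/60 = 148.5 rad/s; P_out = τω = 196.6 × 148.5 = 29195 W
P_in = √3·V_L·I_L·cosφ = 1.732 × 380 × 71.1 × 0.754 = 35284 W
η = P_out / P_in = 29195 / 35284 = 0.827 = 82.7%

82.7 %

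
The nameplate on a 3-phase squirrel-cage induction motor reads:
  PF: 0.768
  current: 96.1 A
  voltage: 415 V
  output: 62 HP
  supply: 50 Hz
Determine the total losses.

6800 W

P_in = √3·V·I·cosφ = 1.732×415×96.1×0.768 = 53049 W
P_out = 62×746 = 46252 W
Losses = P_in − P_out = 53049 − 46252 = 6797 W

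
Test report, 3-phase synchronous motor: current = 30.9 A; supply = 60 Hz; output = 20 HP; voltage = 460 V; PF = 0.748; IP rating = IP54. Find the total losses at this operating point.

P_in = √3·V·I·cosφ = 1.732×460×30.9×0.748 = 18415 W
P_out = 20×746 = 14920 W
Losses = P_in − P_out = 18415 − 14920 = 3495 W

3.5 kW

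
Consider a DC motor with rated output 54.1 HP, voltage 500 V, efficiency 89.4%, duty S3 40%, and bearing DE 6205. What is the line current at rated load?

90.3 A

P_out = 54.1 × 746 = 40359 W
P_in = P_out / η = 40359 / 0.894 = 45144 W
I = P_in / V = 45144 / 500 = 90.3 A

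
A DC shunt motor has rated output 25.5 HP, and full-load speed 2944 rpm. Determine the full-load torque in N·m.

P_out = 25.5 × 746 = 19023 W
ω = 2π × 2944/60 = 308.3 rad/s
τ = P_out/ω = 19023/308.3 = 61.7 N·m

61.7 N·m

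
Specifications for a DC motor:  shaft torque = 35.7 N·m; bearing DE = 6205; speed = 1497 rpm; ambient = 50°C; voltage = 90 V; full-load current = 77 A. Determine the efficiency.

80.8 %

ω = 2π × 1497/60 = 156.8 rad/s; P_out = τω = 35.7 × 156.8 = 5598 W
P_in = V·I = 90 × 77 = 6930 W
η = P_out / P_in = 5598 / 6930 = 0.808 = 80.8%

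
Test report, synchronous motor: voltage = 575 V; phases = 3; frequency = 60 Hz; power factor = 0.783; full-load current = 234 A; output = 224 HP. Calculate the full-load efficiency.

91.6 %

P_out = 224 × 746 = 167104 W
P_in = √3·V_L·I_L·cosφ = 1.732 × 575 × 234 × 0.783 = 182471 W
η = P_out / P_in = 167104 / 182471 = 0.916 = 91.6%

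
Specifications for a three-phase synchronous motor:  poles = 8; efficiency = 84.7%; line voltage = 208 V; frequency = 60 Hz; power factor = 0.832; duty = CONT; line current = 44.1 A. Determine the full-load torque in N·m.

119 N·m

P_in = √3·V·I·cosφ = 1.732 × 208 × 44.1 × 0.832 = 13218 W
P_out = η·P_in = 0.847 × 13218 = 11196 W
n = n_s = 120×60/8 = 900 rpm (synchronous)
ω = 2π×900/60 = 94.25 rad/s
τ = P_out/ω = 11196/94.25 = 119 N·m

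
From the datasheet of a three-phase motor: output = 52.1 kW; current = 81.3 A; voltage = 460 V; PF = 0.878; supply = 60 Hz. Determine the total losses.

P_in = √3·V·I·cosφ = 1.732×460×81.3×0.878 = 56871 W
P_out = 52100 W
Losses = P_in − P_out = 56871 − 52100 = 4771 W

4.77 kW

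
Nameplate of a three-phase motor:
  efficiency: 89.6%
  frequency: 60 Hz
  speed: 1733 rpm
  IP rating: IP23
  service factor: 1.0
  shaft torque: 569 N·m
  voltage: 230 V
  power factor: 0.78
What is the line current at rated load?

371 A

ω = 2π×1733/60 = 181.5 rad/s; P_out = τω = 569 × 181.5 = 103274 W
P_in = P_out / η = 103274 / 0.896 = 115261 W
I_L = P_in / (√3·V_L·cosφ) = 115261 / (1.732 × 230 × 0.78) = 371 A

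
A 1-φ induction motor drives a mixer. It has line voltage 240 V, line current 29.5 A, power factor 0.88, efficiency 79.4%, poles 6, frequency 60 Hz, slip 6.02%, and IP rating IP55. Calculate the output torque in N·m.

P_in = V·I·cosφ = 240 × 29.5 × 0.88 = 6230 W
P_out = η·P_in = 0.794 × 6230 = 4947 W
n_s = 120×60/6 = 1200 rpm; n = 1200×(1−0.0602) = 1128 rpm
ω = 2π×1128/60 = 118.1 rad/s
τ = P_out/ω = 4947/118.1 = 41.9 N·m

41.9 N·m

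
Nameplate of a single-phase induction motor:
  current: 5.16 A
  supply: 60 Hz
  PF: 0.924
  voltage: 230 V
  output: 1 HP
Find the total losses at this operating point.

P_in = V·I·cosφ = 230×5.16×0.924 = 1097 W
P_out = 1×746 = 746 W
Losses = P_in − P_out = 1097 − 746 = 351 W

351 W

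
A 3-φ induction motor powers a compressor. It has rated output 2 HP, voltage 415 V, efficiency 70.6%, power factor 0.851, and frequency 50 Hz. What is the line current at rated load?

P_out = 2 × 746 = 1492 W
P_in = P_out / η = 1492 / 0.706 = 2113 W
I_L = P_in / (√3·V_L·cosφ) = 2113 / (1.732 × 415 × 0.851) = 3.45 A

3.45 A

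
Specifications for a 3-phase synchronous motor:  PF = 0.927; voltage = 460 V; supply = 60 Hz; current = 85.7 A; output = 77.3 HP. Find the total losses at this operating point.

P_in = √3·V·I·cosφ = 1.732×460×85.7×0.927 = 63295 W
P_out = 77.3×746 = 57666 W
Losses = P_in − P_out = 63295 − 57666 = 5629 W

5630 W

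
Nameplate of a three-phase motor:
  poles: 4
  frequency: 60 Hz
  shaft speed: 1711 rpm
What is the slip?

n_s = 120f/p = 120×60/4 = 1800 rpm
s = (n_s − n)/n_s = (1800 − 1711)/1800 = 0.0494

4.94 %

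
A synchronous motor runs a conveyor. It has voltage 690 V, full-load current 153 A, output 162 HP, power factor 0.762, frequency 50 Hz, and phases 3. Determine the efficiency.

86.7 %

P_out = 162 × 746 = 120852 W
P_in = √3·V_L·I_L·cosφ = 1.732 × 690 × 153 × 0.762 = 139330 W
η = P_out / P_in = 120852 / 139330 = 0.867 = 86.7%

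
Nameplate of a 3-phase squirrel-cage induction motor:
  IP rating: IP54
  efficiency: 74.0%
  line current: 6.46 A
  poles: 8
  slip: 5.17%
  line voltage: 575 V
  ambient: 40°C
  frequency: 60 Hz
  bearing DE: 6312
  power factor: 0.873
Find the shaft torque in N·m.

46.5 N·m

P_in = √3·V·I·cosφ = 1.732 × 575 × 6.46 × 0.873 = 5616 W
P_out = η·P_in = 0.74 × 5616 = 4156 W
n_s = 120×60/8 = 900 rpm; n = 900×(1−0.0517) = 853 rpm
ω = 2π×853/60 = 89.33 rad/s
τ = P_out/ω = 4156/89.33 = 46.5 N·m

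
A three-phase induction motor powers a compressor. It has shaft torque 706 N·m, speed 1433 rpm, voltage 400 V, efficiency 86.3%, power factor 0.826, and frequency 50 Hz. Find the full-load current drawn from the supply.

215 A

ω = 2π×1433/60 = 150.1 rad/s; P_out = τω = 706 × 150.1 = 105971 W
P_in = P_out / η = 105971 / 0.863 = 122794 W
I_L = P_in / (√3·V_L·cosφ) = 122794 / (1.732 × 400 × 0.826) = 215 A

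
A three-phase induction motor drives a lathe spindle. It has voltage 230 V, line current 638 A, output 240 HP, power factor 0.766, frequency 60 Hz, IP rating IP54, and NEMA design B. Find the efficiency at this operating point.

P_out = 240 × 746 = 179040 W
P_in = √3·V_L·I_L·cosφ = 1.732 × 230 × 638 × 0.766 = 194682 W
η = P_out / P_in = 179040 / 194682 = 0.920 = 92.0%

92.0 %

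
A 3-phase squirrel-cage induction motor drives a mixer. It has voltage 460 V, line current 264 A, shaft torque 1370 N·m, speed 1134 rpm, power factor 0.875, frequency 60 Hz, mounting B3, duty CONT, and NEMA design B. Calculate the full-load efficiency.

ω = 2π × 1134/60 = 118.8 rad/s; P_out = τω = 1370 × 118.8 = 162756 W
P_in = √3·V_L·I_L·cosφ = 1.732 × 460 × 264 × 0.875 = 184042 W
η = P_out / P_in = 162756 / 184042 = 0.884 = 88.4%

88.4 %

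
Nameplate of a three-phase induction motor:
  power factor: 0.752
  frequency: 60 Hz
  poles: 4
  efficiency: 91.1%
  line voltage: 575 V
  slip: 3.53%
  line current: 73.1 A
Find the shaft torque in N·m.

274 N·m

P_in = √3·V·I·cosφ = 1.732 × 575 × 73.1 × 0.752 = 54746 W
P_out = η·P_in = 0.911 × 54746 = 49874 W
n_s = 120×60/4 = 1800 rpm; n = 1800×(1−0.0353) = 1736 rpm
ω = 2π×1736/60 = 181.8 rad/s
τ = P_out/ω = 49874/181.8 = 274 N·m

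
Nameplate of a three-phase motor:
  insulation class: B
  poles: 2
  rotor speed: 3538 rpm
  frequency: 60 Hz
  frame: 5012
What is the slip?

1.72 %

n_s = 120f/p = 120×60/2 = 3600 rpm
s = (n_s − n)/n_s = (3600 − 3538)/3600 = 0.0172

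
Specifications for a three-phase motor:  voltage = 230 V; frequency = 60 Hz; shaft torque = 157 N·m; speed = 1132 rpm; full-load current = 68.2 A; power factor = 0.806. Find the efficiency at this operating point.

85.0 %

ω = 2π × 1132/60 = 118.5 rad/s; P_out = τω = 157 × 118.5 = 18605 W
P_in = √3·V_L·I_L·cosφ = 1.732 × 230 × 68.2 × 0.806 = 21898 W
η = P_out / P_in = 18605 / 21898 = 0.850 = 85.0%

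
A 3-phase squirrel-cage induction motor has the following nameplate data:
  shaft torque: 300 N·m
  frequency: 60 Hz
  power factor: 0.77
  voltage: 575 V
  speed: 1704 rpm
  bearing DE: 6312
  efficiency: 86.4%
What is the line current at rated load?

80.8 A

ω = 2π×1704/60 = 178.4 rad/s; P_out = τω = 300 × 178.4 = 53520 W
P_in = P_out / η = 53520 / 0.864 = 61944 W
I_L = P_in / (√3·V_L·cosφ) = 61944 / (1.732 × 575 × 0.77) = 80.8 A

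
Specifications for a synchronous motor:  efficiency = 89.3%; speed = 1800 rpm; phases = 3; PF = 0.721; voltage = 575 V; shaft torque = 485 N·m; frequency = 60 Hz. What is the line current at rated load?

143 A

ω = 2π×1800/60 = 188.5 rad/s; P_out = τω = 485 × 188.5 = 91423 W
P_in = P_out / η = 91423 / 0.893 = 102377 W
I_L = P_in / (√3·V_L·cosφ) = 102377 / (1.732 × 575 × 0.721) = 143 A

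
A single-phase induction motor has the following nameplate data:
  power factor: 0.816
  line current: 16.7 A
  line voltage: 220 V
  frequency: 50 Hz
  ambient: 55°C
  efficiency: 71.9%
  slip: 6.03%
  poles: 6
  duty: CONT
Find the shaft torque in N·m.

P_in = V·I·cosφ = 220 × 16.7 × 0.816 = 2998 W
P_out = η·P_in = 0.719 × 2998 = 2156 W
n_s = 120×50/6 = 1000 rpm; n = 1000×(1−0.0603) = 940 rpm
ω = 2π×940/60 = 98.44 rad/s
τ = P_out/ω = 2156/98.44 = 21.9 N·m

21.9 N·m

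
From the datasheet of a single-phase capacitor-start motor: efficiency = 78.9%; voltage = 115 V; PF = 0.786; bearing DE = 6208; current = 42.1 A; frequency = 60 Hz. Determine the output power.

P_in = V·I·cosφ = 115 × 42.1 × 0.786 = 3805 W
P_out = η·P_in = 0.789 × 3805 = 3002 W

3 kW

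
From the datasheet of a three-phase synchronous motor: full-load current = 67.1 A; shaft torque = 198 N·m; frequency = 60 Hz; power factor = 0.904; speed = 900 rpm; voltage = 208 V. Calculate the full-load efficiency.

ω = 2π × 900/60 = 94.25 rad/s; P_out = τω = 198 × 94.25 = 18662 W
P_in = √3·V_L·I_L·cosφ = 1.732 × 208 × 67.1 × 0.904 = 21853 W
η = P_out / P_in = 18662 / 21853 = 0.854 = 85.4%

85.4 %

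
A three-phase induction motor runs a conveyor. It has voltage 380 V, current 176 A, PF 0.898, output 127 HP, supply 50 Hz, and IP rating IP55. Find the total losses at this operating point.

9280 W

P_in = √3·V·I·cosφ = 1.732×380×176×0.898 = 104021 W
P_out = 127×746 = 94742 W
Losses = P_in − P_out = 104021 − 94742 = 9279 W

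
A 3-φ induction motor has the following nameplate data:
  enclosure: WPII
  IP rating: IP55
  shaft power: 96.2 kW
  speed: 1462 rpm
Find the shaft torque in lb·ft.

463 lb·ft

ω = 2π × 1462/60 = 153.1 rad/s
τ = P/ω = 96200/153.1 = 628.3 N·m
In lb·ft: 628.3/1.356 = 463 lb·ft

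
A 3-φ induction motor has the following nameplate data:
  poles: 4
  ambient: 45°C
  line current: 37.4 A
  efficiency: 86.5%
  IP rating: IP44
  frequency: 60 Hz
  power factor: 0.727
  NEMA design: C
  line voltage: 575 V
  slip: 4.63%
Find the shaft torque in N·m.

130 N·m

P_in = √3·V·I·cosφ = 1.732 × 575 × 37.4 × 0.727 = 27078 W
P_out = η·P_in = 0.865 × 27078 = 23422 W
n_s = 120×60/4 = 1800 rpm; n = 1800×(1−0.0463) = 1717 rpm
ω = 2π×1717/60 = 179.8 rad/s
τ = P_out/ω = 23422/179.8 = 130 N·m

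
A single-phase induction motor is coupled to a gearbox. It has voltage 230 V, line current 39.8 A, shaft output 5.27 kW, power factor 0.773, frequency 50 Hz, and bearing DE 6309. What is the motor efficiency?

74.5 %

P_out = 5.27 kW = 5270 W
P_in = V·I·cosφ = 230 × 39.8 × 0.773 = 7076 W
η = P_out / P_in = 5270 / 7076 = 0.745 = 74.5%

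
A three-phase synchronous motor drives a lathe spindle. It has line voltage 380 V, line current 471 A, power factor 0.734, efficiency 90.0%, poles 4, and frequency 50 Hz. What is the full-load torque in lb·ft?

962 lb·ft

P_in = √3·V·I·cosφ = 1.732 × 380 × 471 × 0.734 = 227535 W
P_out = η·P_in = 0.9 × 227535 = 204782 W
n = n_s = 120×50/4 = 1500 rpm (synchronous)
ω = 2π×1500/60 = 157.1 rad/s
τ = P_out/ω = 204782/157.1 = 1304 N·m
In lb·ft: 1304/1.356 = 962 lb·ft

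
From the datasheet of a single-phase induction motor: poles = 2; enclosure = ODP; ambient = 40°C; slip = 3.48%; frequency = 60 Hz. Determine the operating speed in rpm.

3475 rpm

n_s = 120f/p = 120×60/2 = 3600 rpm
n = n_s(1 − s) = 3600 × (1 − 0.0348) = 3475 rpm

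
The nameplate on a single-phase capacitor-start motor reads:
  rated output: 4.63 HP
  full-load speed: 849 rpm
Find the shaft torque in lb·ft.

P_out = 4.63 × 746 = 3454 W
ω = 2π × 849/60 = 88.91 rad/s
τ = P_out/ω = 3454/88.91 = 38.85 N·m
In lb·ft: 38.85/1.356 = 28.7 lb·ft

28.7 lb·ft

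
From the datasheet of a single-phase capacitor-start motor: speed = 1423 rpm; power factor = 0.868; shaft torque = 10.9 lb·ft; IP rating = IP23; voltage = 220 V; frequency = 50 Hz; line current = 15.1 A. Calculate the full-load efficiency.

76.4 %

τ = 10.9 lb·ft × 1.356 = 14.78 N·m
ω = 2π × 1423/60 = 149 rad/s; P_out = τω = 14.78 × 149 = 2202 W
P_in = V·I·cosφ = 220 × 15.1 × 0.868 = 2883 W
η = P_out / P_in = 2202 / 2883 = 0.764 = 76.4%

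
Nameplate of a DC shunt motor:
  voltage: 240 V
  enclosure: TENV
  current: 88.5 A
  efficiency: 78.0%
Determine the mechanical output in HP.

22.2 HP

P_in = V·I = 240 × 88.5 = 21240 W
P_out = η·P_in = 0.78 × 21240 = 16567 W
= 16567/746 = 22.2 HP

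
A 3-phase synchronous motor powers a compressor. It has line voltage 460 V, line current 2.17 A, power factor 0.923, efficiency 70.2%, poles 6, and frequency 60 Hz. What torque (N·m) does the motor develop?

8.91 N·m

P_in = √3·V·I·cosφ = 1.732 × 460 × 2.17 × 0.923 = 1596 W
P_out = η·P_in = 0.702 × 1596 = 1120 W
n = n_s = 120×60/6 = 1200 rpm (synchronous)
ω = 2π×1200/60 = 125.7 rad/s
τ = P_out/ω = 1120/125.7 = 8.91 N·m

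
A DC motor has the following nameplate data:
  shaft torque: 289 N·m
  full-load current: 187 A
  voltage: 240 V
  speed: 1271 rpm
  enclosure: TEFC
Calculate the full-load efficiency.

85.7 %

ω = 2π × 1271/60 = 133.1 rad/s; P_out = τω = 289 × 133.1 = 38466 W
P_in = V·I = 240 × 187 = 44880 W
η = P_out / P_in = 38466 / 44880 = 0.857 = 85.7%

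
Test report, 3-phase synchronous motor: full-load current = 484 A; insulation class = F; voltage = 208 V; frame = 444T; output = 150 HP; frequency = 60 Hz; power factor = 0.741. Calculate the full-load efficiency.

86.6 %

P_out = 150 × 746 = 111900 W
P_in = √3·V_L·I_L·cosφ = 1.732 × 208 × 484 × 0.741 = 129204 W
η = P_out / P_in = 111900 / 129204 = 0.866 = 86.6%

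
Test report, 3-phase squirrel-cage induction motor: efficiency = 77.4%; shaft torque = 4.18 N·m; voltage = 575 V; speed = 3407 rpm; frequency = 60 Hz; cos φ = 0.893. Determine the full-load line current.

ω = 2π×3407/60 = 356.8 rad/s; P_out = τω = 4.18 × 356.8 = 1491 W
P_in = P_out / η = 1491 / 0.774 = 1926 W
I_L = P_in / (√3·V_L·cosφ) = 1926 / (1.732 × 575 × 0.893) = 2.17 A

2.17 A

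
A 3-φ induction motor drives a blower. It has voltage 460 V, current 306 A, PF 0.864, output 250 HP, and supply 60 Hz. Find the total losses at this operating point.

24100 W

P_in = √3·V·I·cosφ = 1.732×460×306×0.864 = 210640 W
P_out = 250×746 = 186500 W
Losses = P_in − P_out = 210640 − 186500 = 24140 W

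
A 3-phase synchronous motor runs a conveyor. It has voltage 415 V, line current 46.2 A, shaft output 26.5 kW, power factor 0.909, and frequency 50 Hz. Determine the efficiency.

P_out = 26.5 kW = 26500 W
P_in = √3·V_L·I_L·cosφ = 1.732 × 415 × 46.2 × 0.909 = 30186 W
η = P_out / P_in = 26500 / 30186 = 0.878 = 87.8%

87.8 %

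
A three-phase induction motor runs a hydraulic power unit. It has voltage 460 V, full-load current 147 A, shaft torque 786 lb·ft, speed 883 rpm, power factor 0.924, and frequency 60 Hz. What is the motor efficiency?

91.1 %

τ = 786 lb·ft × 1.356 = 1066 N·m
ω = 2π × 883/60 = 92.47 rad/s; P_out = τω = 1066 × 92.47 = 98573 W
P_in = √3·V_L·I_L·cosφ = 1.732 × 460 × 147 × 0.924 = 108217 W
η = P_out / P_in = 98573 / 108217 = 0.911 = 91.1%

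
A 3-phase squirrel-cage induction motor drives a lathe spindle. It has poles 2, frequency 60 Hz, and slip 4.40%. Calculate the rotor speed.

n_s = 120f/p = 120×60/2 = 3600 rpm
n = n_s(1 − s) = 3600 × (1 − 0.044) = 3442 rpm

3442 rpm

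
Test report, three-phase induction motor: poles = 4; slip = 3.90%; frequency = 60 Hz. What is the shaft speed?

1730 rpm

n_s = 120f/p = 120×60/4 = 1800 rpm
n = n_s(1 − s) = 1800 × (1 − 0.039) = 1730 rpm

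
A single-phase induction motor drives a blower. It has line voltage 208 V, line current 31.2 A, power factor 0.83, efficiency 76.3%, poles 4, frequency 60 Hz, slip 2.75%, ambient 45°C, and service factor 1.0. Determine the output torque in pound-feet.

16.5 lb·ft

P_in = V·I·cosφ = 208 × 31.2 × 0.83 = 5386 W
P_out = η·P_in = 0.763 × 5386 = 4110 W
n_s = 120×60/4 = 1800 rpm; n = 1800×(1−0.0275) = 1751 rpm
ω = 2π×1751/60 = 183.4 rad/s
τ = P_out/ω = 4110/183.4 = 22.41 N·m
In lb·ft: 22.41/1.356 = 16.5 lb·ft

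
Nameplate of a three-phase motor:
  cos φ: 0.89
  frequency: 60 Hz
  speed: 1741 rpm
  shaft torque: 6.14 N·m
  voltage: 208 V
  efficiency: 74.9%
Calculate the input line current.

4.66 A

ω = 2π×1741/60 = 182.3 rad/s; P_out = τω = 6.14 × 182.3 = 1119 W
P_in = P_out / η = 1119 / 0.749 = 1494 W
I_L = P_in / (√3·V_L·cosφ) = 1494 / (1.732 × 208 × 0.89) = 4.66 A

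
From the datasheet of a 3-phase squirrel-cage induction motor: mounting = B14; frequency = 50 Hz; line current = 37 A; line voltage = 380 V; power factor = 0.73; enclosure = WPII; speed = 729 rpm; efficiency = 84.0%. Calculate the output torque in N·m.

P_in = √3·V·I·cosφ = 1.732 × 380 × 37 × 0.73 = 17777 W
P_out = η·P_in = 0.84 × 17777 = 14933 W
n = 729 rpm
ω = 2π×729/60 = 76.34 rad/s
τ = P_out/ω = 14933/76.34 = 196 N·m

196 N·m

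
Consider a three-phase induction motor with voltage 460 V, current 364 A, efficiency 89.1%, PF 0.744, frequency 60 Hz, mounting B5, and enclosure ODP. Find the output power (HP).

P_in = √3·V·I·cosφ = 1.732 × 460 × 364 × 0.744 = 215765 W
P_out = η·P_in = 0.891 × 215765 = 192247 W
= 192247/746 = 258 HP

258 HP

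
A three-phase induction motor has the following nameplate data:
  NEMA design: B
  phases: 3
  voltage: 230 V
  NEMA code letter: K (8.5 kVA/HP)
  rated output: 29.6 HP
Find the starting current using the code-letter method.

S_LR = 8.5 × 29.6 = 251.6 kVA
I_LR = S_LR/(√3·V_L) = 251600/(1.732×230) = 632 A

632 A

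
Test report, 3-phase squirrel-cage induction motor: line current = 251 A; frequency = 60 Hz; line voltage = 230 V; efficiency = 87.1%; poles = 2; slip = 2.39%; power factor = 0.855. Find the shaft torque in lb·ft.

P_in = √3·V·I·cosφ = 1.732 × 230 × 251 × 0.855 = 85490 W
P_out = η·P_in = 0.871 × 85490 = 74462 W
n_s = 120×60/2 = 3600 rpm; n = 3600×(1−0.0239) = 3514 rpm
ω = 2π×3514/60 = 368 rad/s
τ = P_out/ω = 74462/368 = 202.3 N·m
In lb·ft: 202.3/1.356 = 149 lb·ft

149 lb·ft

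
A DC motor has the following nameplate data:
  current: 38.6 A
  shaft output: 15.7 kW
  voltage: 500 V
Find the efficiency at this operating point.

P_out = 15.7 kW = 15700 W
P_in = V·I = 500 × 38.6 = 19300 W
η = P_out / P_in = 15700 / 19300 = 0.813 = 81.3%

81.3 %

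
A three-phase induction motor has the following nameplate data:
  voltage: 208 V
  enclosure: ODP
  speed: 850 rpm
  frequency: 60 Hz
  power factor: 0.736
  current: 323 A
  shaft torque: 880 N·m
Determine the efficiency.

91.5 %

ω = 2π × 850/60 = 89.01 rad/s; P_out = τω = 880 × 89.01 = 78329 W
P_in = √3·V_L·I_L·cosφ = 1.732 × 208 × 323 × 0.736 = 85643 W
η = P_out / P_in = 78329 / 85643 = 0.915 = 91.5%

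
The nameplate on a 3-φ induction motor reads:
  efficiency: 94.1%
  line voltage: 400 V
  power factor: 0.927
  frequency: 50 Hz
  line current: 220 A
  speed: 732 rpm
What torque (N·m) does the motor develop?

P_in = √3·V·I·cosφ = 1.732 × 400 × 220 × 0.927 = 141290 W
P_out = η·P_in = 0.941 × 141290 = 132954 W
n = 732 rpm
ω = 2π×732/60 = 76.65 rad/s
τ = P_out/ω = 132954/76.65 = 1730 N·m

1730 N·m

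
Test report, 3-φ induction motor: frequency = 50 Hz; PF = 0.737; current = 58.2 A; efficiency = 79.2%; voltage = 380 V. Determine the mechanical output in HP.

P_in = √3·V·I·cosφ = 1.732 × 380 × 58.2 × 0.737 = 28231 W
P_out = η·P_in = 0.792 × 28231 = 22359 W
= 22359/746 = 30 HP

30 HP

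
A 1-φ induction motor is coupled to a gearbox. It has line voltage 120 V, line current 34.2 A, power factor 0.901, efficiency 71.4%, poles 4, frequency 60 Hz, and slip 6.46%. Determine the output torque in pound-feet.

P_in = V·I·cosφ = 120 × 34.2 × 0.901 = 3698 W
P_out = η·P_in = 0.714 × 3698 = 2640 W
n_s = 120×60/4 = 1800 rpm; n = 1800×(1−0.0646) = 1684 rpm
ω = 2π×1684/60 = 176.3 rad/s
τ = P_out/ω = 2640/176.3 = 14.97 N·m
In lb·ft: 14.97/1.356 = 11 lb·ft

11 lb·ft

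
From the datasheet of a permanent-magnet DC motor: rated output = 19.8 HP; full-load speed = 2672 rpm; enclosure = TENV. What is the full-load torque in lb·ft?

P_out = 19.8 × 746 = 14771 W
ω = 2π × 2672/60 = 279.8 rad/s
τ = P_out/ω = 14771/279.8 = 52.79 N·m
In lb·ft: 52.79/1.356 = 38.9 lb·ft

38.9 lb·ft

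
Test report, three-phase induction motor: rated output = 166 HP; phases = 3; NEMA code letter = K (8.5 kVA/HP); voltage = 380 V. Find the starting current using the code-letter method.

2140 A

S_LR = 8.5 × 166 = 1411 kVA
I_LR = S_LR/(√3·V_L) = 1411000/(1.732×380) = 2140 A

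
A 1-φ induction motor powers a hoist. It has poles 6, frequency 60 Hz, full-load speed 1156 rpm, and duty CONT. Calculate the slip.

3.67 %

n_s = 120f/p = 120×60/6 = 1200 rpm
s = (n_s − n)/n_s = (1200 − 1156)/1200 = 0.0367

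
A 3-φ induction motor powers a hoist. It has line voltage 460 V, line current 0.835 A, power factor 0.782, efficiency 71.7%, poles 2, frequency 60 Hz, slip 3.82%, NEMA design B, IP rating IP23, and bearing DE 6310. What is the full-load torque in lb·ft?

P_in = √3·V·I·cosφ = 1.732 × 460 × 0.835 × 0.782 = 520 W
P_out = η·P_in = 0.717 × 520 = 373 W
n_s = 120×60/2 = 3600 rpm; n = 3600×(1−0.0382) = 3462 rpm
ω = 2π×3462/60 = 362.5 rad/s
τ = P_out/ω = 373/362.5 = 1.029 N·m
In lb·ft: 1.029/1.356 = 0.759 lb·ft

0.759 lb·ft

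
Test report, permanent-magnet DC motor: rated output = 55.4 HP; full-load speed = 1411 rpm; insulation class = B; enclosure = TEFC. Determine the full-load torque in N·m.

P_out = 55.4 × 746 = 41328 W
ω = 2π × 1411/60 = 147.8 rad/s
τ = P_out/ω = 41328/147.8 = 280 N·m

280 N·m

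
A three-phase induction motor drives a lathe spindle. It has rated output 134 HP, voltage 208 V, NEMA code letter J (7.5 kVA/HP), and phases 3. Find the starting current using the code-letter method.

2790 A

S_LR = 7.5 × 134 = 1005 kVA
I_LR = S_LR/(√3·V_L) = 1005000/(1.732×208) = 2790 A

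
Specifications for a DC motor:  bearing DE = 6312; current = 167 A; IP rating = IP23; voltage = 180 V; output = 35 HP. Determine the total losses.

3.95 kW

P_in = V·I = 180×167 = 30060 W
P_out = 35×746 = 26110 W
Losses = P_in − P_out = 30060 − 26110 = 3950 W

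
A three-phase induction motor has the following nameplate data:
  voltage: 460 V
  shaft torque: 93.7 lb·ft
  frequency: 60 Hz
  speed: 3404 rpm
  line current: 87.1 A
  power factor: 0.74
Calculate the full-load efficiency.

88.2 %

τ = 93.7 lb·ft × 1.356 = 127.1 N·m
ω = 2π × 3404/60 = 356.5 rad/s; P_out = τω = 127.1 × 356.5 = 45311 W
P_in = √3·V_L·I_L·cosφ = 1.732 × 460 × 87.1 × 0.74 = 51352 W
η = P_out / P_in = 45311 / 51352 = 0.882 = 88.2%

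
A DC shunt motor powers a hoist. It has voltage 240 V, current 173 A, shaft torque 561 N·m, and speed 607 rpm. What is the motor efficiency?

85.9 %

ω = 2π × 607/60 = 63.56 rad/s; P_out = τω = 561 × 63.56 = 35657 W
P_in = V·I = 240 × 173 = 41520 W
η = P_out / P_in = 35657 / 41520 = 0.859 = 85.9%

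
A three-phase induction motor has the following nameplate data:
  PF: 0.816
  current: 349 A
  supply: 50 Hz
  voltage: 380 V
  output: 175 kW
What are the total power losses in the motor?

P_in = √3·V·I·cosφ = 1.732×380×349×0.816 = 187433 W
P_out = 175000 W
Losses = P_in − P_out = 187433 − 175000 = 12433 W

12400 W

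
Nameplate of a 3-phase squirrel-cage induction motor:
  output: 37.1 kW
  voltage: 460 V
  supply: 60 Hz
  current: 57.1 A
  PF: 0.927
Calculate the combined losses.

5070 W

P_in = √3·V·I·cosφ = 1.732×460×57.1×0.927 = 42172 W
P_out = 37100 W
Losses = P_in − P_out = 42172 − 37100 = 5072 W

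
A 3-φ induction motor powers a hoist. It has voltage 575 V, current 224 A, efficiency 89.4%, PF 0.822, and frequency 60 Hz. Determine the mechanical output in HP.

220 HP

P_in = √3·V·I·cosφ = 1.732 × 575 × 224 × 0.822 = 183373 W
P_out = η·P_in = 0.894 × 183373 = 163935 W
= 163935/746 = 220 HP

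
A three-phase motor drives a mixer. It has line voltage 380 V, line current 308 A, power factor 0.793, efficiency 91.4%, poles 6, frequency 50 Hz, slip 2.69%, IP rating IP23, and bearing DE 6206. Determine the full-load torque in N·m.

1440 N·m

P_in = √3·V·I·cosφ = 1.732 × 380 × 308 × 0.793 = 160752 W
P_out = η·P_in = 0.914 × 160752 = 146927 W
n_s = 120×50/6 = 1000 rpm; n = 1000×(1−0.0269) = 973 rpm
ω = 2π×973/60 = 101.9 rad/s
τ = P_out/ω = 146927/101.9 = 1440 N·m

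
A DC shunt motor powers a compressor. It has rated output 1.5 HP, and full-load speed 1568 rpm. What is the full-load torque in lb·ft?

P_out = 1.5 × 746 = 1119 W
ω = 2π × 1568/60 = 164.2 rad/s
τ = P_out/ω = 1119/164.2 = 6.815 N·m
In lb·ft: 6.815/1.356 = 5.03 lb·ft

5.03 lb·ft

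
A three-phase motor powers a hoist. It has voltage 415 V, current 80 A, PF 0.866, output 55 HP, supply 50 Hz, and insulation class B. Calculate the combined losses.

8.77 kW

P_in = √3·V·I·cosφ = 1.732×415×80×0.866 = 49797 W
P_out = 55×746 = 41030 W
Losses = P_in − P_out = 49797 − 41030 = 8767 W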